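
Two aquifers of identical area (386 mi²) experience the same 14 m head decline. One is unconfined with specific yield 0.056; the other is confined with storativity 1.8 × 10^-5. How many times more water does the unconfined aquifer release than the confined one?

ΔV_u / ΔV_c ≈ 3110

A = 386 mi² = 9.997 × 10^8 m²
Unconfined: ΔV_u = Sy × A × Δh = 0.056 × 9.997 × 10^8 × 14 = 7.838 × 10^8 m³
Confined: ΔV_c = S × A × Δh = 1.8 × 10^-5 × 9.997 × 10^8 × 14 = 2.519 × 10^5 m³
Ratio = ΔV_u / ΔV_c = Sy / S = 0.056 / 1.8 × 10^-5 = 3111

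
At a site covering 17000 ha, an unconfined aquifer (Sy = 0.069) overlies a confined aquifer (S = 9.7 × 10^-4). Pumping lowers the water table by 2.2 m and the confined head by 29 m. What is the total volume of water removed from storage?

A = 17000 ha = 1.7 × 10^8 m²
Unconfined: ΔV_u = Sy × A × Δh_u = 0.069 × 1.7 × 10^8 × 2.2 = 2.581 × 10^7 m³
Confined: ΔV_c = S × A × Δh_c = 9.7 × 10^-4 × 1.7 × 10^8 × 29 = 4.782 × 10^6 m³
Total ΔV = 2.581 × 10^7 + 4.782 × 10^6 = 3.059 × 10^7 m³

ΔV ≈ 3.06 × 10^7 m³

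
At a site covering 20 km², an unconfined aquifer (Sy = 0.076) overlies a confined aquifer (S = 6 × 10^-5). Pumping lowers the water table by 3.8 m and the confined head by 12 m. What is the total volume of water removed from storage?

ΔV ≈ 5.79 × 10^6 m³

A = 20 km² = 2 × 10^7 m²
Unconfined: ΔV_u = Sy × A × Δh_u = 0.076 × 2 × 10^7 × 3.8 = 5.776 × 10^6 m³
Confined: ΔV_c = S × A × Δh_c = 6 × 10^-5 × 2 × 10^7 × 12 = 14400 m³
Total ΔV = 5.776 × 10^6 + 14400 = 5.79 × 10^6 m³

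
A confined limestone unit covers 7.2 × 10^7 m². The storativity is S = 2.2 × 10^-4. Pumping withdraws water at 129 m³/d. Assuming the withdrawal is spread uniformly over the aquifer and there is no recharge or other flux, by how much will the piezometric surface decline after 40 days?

Δh ≈ 0.326 m

ΔV = Q × t = 129 m³/d × 40 d = 5160 m³
Δh = ΔV / (S × A) = 5160 / (2.2 × 10^-4 × 7.2 × 10^7) = 0.3258 m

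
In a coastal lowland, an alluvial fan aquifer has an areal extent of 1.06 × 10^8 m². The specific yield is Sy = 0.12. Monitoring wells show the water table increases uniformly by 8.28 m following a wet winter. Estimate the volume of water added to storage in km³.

ΔV = Sy × A × Δh = 0.12 × 1.06 × 10^8 m² × 8.28 m = 1.053 × 10^8 m³
ΔV = 1.053 × 10^8 m³ = 0.1053 km³

ΔV ≈ 0.105 km³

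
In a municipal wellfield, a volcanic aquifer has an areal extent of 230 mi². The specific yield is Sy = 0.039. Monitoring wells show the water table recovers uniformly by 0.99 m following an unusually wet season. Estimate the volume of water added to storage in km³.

A = 230 mi² = 5.957 × 10^8 m²
ΔV = Sy × A × Δh = 0.039 × 5.957 × 10^8 m² × 0.99 m = 2.3 × 10^7 m³
ΔV = 2.3 × 10^7 m³ = 0.023 km³

ΔV ≈ 0.023 km³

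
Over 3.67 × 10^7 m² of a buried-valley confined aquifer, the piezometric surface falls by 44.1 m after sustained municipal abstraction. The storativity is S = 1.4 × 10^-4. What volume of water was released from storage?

ΔV ≈ 2.27 × 10^5 m³

ΔV = S × A × Δh = 1.4 × 10^-4 × 3.67 × 10^7 m² × 44.1 m = 2.266 × 10^5 m³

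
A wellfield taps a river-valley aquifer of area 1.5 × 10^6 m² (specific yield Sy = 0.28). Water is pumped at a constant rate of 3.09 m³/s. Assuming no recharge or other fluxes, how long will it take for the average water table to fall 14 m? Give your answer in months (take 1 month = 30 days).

ΔV = Sy × A × Δh = 0.28 × 1.5 × 10^6 × 14 = 5.88 × 10^6 m³
Q = 3.09 m³/s = 2.67 × 10^5 m³/d
t = ΔV / Q = 5.88 × 10^6 m³ / 2.67 × 10^5 m³/d = 22.02 d
t = 22.02 d ≈ 0.7341 months

t ≈ 0.734 months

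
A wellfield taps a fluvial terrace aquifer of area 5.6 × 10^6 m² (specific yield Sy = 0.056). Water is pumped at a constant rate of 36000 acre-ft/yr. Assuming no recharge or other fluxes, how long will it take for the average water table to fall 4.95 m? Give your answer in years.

ΔV = Sy × A × Δh = 0.056 × 5.6 × 10^6 × 4.95 = 1.552 × 10^6 m³
Q = 36000 acre-ft/yr = 1.217 × 10^5 m³/d
t = ΔV / Q = 1.552 × 10^6 m³ / 1.217 × 10^5 m³/d = 12.76 d
t = 12.76 d ≈ 0.03496 years

t ≈ 0.035 years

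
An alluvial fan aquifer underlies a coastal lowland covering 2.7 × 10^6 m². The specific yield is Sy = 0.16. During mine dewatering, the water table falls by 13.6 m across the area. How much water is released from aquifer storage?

ΔV = Sy × A × Δh = 0.16 × 2.7 × 10^6 m² × 13.6 m = 5.875 × 10^6 m³

ΔV ≈ 5.88 × 10^6 m³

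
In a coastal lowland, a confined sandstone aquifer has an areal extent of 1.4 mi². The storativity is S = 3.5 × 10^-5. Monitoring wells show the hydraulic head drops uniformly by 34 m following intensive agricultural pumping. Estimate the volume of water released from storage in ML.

A = 1.4 mi² = 3.626 × 10^6 m²
ΔV = S × A × Δh = 3.5 × 10^-5 × 3.626 × 10^6 m² × 34 m = 4315 m³
ΔV = 4315 m³ = 4.315 ML

ΔV ≈ 4.31 ML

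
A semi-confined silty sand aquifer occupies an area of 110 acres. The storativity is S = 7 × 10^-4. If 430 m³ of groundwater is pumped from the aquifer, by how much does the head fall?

Δh ≈ 1.38 m

A = 110 acres = 4.452 × 10^5 m²
Δh = ΔV / (S × A) = 430 m³ / (7 × 10^-4 × 4.452 × 10^5 m²) = 1.38 m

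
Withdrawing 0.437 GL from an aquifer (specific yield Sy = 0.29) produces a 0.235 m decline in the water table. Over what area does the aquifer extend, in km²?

ΔV = 0.437 GL = 4.37 × 10^5 m³
A = ΔV / (Sy × Δh) = 4.37 × 10^5 / (0.29 × 0.235) = 6.412 × 10^6 m²
A = 6.412 × 10^6 m² = 6.412 km²

A ≈ 6.41 km²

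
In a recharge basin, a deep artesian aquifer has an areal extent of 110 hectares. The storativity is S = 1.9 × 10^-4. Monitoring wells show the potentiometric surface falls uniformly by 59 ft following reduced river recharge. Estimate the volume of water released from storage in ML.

A = 110 hectares = 1.1 × 10^6 m²
Δh = 59 ft = 17.98 m
ΔV = S × A × Δh = 1.9 × 10^-4 × 1.1 × 10^6 m² × 17.98 m = 3758 m³
ΔV = 3758 m³ = 3.758 ML

ΔV ≈ 3.76 ML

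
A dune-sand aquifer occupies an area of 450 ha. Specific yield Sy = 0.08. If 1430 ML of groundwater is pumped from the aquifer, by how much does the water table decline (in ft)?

Δh ≈ 13 ft

A = 450 ha = 4.5 × 10^6 m²
ΔV = 1430 ML = 1.43 × 10^6 m³
Δh = ΔV / (Sy × A) = 1.43 × 10^6 m³ / (0.08 × 4.5 × 10^6 m²) = 3.972 m
Δh = 3.972 m = 13.03 ft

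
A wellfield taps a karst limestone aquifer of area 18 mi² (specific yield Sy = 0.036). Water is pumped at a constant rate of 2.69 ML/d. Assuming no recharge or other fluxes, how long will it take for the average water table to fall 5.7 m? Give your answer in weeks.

A = 18 mi² = 4.662 × 10^7 m²
ΔV = Sy × A × Δh = 0.036 × 4.662 × 10^7 × 5.7 = 9.566 × 10^6 m³
Q = 2.69 ML/d = 2690 m³/d
t = ΔV / Q = 9.566 × 10^6 m³ / 2690 m³/d = 3556 d
t = 3556 d ≈ 508 weeks

t ≈ 508 weeks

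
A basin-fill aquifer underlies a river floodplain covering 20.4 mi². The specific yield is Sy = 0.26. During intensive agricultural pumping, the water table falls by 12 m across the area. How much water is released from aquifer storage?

A = 20.4 mi² = 5.284 × 10^7 m²
ΔV = Sy × A × Δh = 0.26 × 5.284 × 10^7 m² × 12 m = 1.648 × 10^8 m³

ΔV ≈ 1.65 × 10^8 m³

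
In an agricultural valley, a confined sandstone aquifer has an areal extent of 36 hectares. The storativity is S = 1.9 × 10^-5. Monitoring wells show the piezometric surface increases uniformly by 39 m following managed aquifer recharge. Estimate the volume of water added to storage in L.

ΔV ≈ 2.67 × 10^5 L

A = 36 hectares = 3.6 × 10^5 m²
ΔV = S × A × Δh = 1.9 × 10^-5 × 3.6 × 10^5 m² × 39 m = 266.8 m³
ΔV = 266.8 m³ = 2.668 × 10^5 L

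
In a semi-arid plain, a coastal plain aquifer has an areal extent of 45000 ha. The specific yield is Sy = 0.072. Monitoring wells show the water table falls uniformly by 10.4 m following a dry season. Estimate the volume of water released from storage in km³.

ΔV ≈ 0.337 km³

A = 45000 ha = 4.5 × 10^8 m²
ΔV = Sy × A × Δh = 0.072 × 4.5 × 10^8 m² × 10.4 m = 3.37 × 10^8 m³
ΔV = 3.37 × 10^8 m³ = 0.337 km³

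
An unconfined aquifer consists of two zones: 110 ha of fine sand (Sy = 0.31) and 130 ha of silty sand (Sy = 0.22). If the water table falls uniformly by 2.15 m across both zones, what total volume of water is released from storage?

A₁ = 110 ha = 1.1 × 10^6 m²; A₂ = 130 ha = 1.3 × 10^6 m²
ΔV₁ = 0.31 × 1.1 × 10^6 × 2.15 = 7.332 × 10^5 m³
ΔV₂ = 0.22 × 1.3 × 10^6 × 2.15 = 6.149 × 10^5 m³
ΔV = ΔV₁ + ΔV₂ = 1.348 × 10^6 m³

ΔV ≈ 1.35 × 10^6 m³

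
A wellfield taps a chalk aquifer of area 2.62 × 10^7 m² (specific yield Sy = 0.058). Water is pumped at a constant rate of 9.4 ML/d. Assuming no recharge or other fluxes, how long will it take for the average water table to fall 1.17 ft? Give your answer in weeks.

t ≈ 8.24 weeks

Δh = 1.17 ft = 0.3566 m
ΔV = Sy × A × Δh = 0.058 × 2.62 × 10^7 × 0.3566 = 5.419 × 10^5 m³
Q = 9.4 ML/d = 9400 m³/d
t = ΔV / Q = 5.419 × 10^5 m³ / 9400 m³/d = 57.65 d
t = 57.65 d ≈ 8.236 weeks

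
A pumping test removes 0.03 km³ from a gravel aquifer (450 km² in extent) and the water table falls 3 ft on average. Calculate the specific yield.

Sy ≈ 0.073

A = 450 km² = 4.5 × 10^8 m²
Δh = 3 ft = 0.9144 m
ΔV = 0.03 km³ = 3 × 10^7 m³
Sy = ΔV / (A × Δh) = 3 × 10^7 m³ / (4.5 × 10^8 m² × 0.9144 m) = 0.07291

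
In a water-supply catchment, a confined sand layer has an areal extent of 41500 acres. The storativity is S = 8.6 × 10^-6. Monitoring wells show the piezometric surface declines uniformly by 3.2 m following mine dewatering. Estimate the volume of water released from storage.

ΔV ≈ 4620 m³

A = 41500 acres = 1.679 × 10^8 m²
ΔV = S × A × Δh = 8.6 × 10^-6 × 1.679 × 10^8 m² × 3.2 m = 4622 m³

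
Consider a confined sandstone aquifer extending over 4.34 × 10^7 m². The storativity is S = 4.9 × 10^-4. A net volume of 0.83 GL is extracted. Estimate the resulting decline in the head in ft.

Δh ≈ 128 ft

ΔV = 0.83 GL = 8.3 × 10^5 m³
Δh = ΔV / (S × A) = 8.3 × 10^5 m³ / (4.9 × 10^-4 × 4.34 × 10^7 m²) = 39.03 m
Δh = 39.03 m = 128 ft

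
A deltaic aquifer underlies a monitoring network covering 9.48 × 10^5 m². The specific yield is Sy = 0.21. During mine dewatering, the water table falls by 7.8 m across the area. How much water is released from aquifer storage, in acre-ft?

ΔV = Sy × A × Δh = 0.21 × 9.48 × 10^5 m² × 7.8 m = 1.553 × 10^6 m³
ΔV = 1.553 × 10^6 m³ = 1259 acre-ft

ΔV ≈ 1260 acre-ft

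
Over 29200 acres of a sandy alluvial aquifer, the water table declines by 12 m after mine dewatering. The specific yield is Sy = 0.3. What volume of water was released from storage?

ΔV ≈ 4.25 × 10^8 m³

A = 29200 acres = 1.182 × 10^8 m²
ΔV = Sy × A × Δh = 0.3 × 1.182 × 10^8 m² × 12 m = 4.254 × 10^8 m³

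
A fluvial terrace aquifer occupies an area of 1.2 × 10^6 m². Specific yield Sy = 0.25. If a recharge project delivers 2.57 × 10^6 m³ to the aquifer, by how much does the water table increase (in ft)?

Δh = ΔV / (Sy × A) = 2.57 × 10^6 m³ / (0.25 × 1.2 × 10^6 m²) = 8.567 m
Δh = 8.567 m = 28.11 ft

Δh ≈ 28.1 ft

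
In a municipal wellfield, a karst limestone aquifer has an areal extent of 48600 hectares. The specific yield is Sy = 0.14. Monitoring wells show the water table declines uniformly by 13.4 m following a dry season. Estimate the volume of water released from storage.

ΔV ≈ 9.12 × 10^8 m³

A = 48600 hectares = 4.86 × 10^8 m²
ΔV = Sy × A × Δh = 0.14 × 4.86 × 10^8 m² × 13.4 m = 9.117 × 10^8 m³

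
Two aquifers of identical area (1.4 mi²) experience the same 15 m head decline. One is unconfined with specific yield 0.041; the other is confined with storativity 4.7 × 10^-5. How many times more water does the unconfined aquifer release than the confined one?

A = 1.4 mi² = 3.626 × 10^6 m²
Unconfined: ΔV_u = Sy × A × Δh = 0.041 × 3.626 × 10^6 × 15 = 2.23 × 10^6 m³
Confined: ΔV_c = S × A × Δh = 4.7 × 10^-5 × 3.626 × 10^6 × 15 = 2556 m³
Ratio = ΔV_u / ΔV_c = Sy / S = 0.041 / 4.7 × 10^-5 = 872.3

ΔV_u / ΔV_c ≈ 872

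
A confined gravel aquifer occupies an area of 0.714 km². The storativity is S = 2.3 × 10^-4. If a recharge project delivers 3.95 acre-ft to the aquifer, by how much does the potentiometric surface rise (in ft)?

Δh ≈ 97.3 ft

A = 0.714 km² = 7.14 × 10^5 m²
ΔV = 3.95 acre-ft = 4872 m³
Δh = ΔV / (S × A) = 4872 m³ / (2.3 × 10^-4 × 7.14 × 10^5 m²) = 29.67 m
Δh = 29.67 m = 97.34 ft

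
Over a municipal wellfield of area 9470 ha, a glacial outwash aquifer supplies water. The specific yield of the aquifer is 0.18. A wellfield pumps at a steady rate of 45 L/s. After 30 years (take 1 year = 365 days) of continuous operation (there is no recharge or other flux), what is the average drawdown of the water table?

Δh ≈ 2.5 m

A = 9470 ha = 9.47 × 10^7 m²
Q = 45 L/s = 3888 m³/d
t = 30 years = 10950 d
ΔV = Q × t = 3888 m³/d × 10950 d = 4.257 × 10^7 m³
Δh = ΔV / (Sy × A) = 4.257 × 10^7 / (0.18 × 9.47 × 10^7) = 2.498 m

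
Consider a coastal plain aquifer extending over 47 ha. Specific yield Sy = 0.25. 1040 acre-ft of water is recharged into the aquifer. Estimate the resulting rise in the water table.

A = 47 ha = 4.7 × 10^5 m²
ΔV = 1040 acre-ft = 1.283 × 10^6 m³
Δh = ΔV / (Sy × A) = 1.283 × 10^6 m³ / (0.25 × 4.7 × 10^5 m²) = 10.92 m

Δh ≈ 10.9 m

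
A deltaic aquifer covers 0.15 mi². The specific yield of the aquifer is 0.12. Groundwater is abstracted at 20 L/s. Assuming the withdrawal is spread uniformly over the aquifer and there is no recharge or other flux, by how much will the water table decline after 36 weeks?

A = 0.15 mi² = 3.885 × 10^5 m²
Q = 20 L/s = 1728 m³/d
t = 36 weeks = 252 d
ΔV = Q × t = 1728 m³/d × 252 d = 4.355 × 10^5 m³
Δh = ΔV / (Sy × A) = 4.355 × 10^5 / (0.12 × 3.885 × 10^5) = 9.341 m

Δh ≈ 9.34 m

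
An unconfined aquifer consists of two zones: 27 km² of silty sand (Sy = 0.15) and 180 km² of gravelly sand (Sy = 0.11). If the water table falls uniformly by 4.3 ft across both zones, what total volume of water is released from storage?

A₁ = 27 km² = 2.7 × 10^7 m²; A₂ = 180 km² = 1.8 × 10^8 m²
Δh = 4.3 ft = 1.311 m
ΔV₁ = 0.15 × 2.7 × 10^7 × 1.311 = 5.308 × 10^6 m³
ΔV₂ = 0.11 × 1.8 × 10^8 × 1.311 = 2.595 × 10^7 m³
ΔV = ΔV₁ + ΔV₂ = 3.126 × 10^7 m³

ΔV ≈ 3.13 × 10^7 m³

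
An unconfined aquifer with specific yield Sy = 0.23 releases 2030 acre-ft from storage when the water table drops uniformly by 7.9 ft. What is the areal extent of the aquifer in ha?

Δh = 7.9 ft = 2.408 m
ΔV = 2030 acre-ft = 2.504 × 10^6 m³
A = ΔV / (Sy × Δh) = 2.504 × 10^6 / (0.23 × 2.408) = 4.521 × 10^6 m²
A = 4.521 × 10^6 m² = 452.1 ha

A ≈ 452 ha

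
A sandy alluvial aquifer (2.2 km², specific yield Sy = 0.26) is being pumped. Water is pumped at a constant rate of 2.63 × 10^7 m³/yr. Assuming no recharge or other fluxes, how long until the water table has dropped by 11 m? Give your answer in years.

t ≈ 0.239 years

A = 2.2 km² = 2.2 × 10^6 m²
ΔV = Sy × A × Δh = 0.26 × 2.2 × 10^6 × 11 = 6.292 × 10^6 m³
Q = 2.63 × 10^7 m³/yr = 72050 m³/d
t = ΔV / Q = 6.292 × 10^6 m³ / 72050 m³/d = 87.32 d
t = 87.32 d ≈ 0.2392 years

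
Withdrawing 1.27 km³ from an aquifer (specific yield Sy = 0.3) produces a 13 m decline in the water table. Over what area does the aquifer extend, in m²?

ΔV = 1.27 km³ = 1.27 × 10^9 m³
A = ΔV / (Sy × Δh) = 1.27 × 10^9 / (0.3 × 13) = 3.256 × 10^8 m²

A ≈ 3.26 × 10^8 m²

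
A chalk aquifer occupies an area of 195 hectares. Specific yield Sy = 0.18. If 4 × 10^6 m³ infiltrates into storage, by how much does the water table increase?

Δh ≈ 11.4 m

A = 195 hectares = 1.95 × 10^6 m²
Δh = ΔV / (Sy × A) = 4 × 10^6 m³ / (0.18 × 1.95 × 10^6 m²) = 11.4 m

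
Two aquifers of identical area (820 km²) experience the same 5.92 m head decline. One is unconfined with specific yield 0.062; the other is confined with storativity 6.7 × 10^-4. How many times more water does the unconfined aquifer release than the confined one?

A = 820 km² = 8.2 × 10^8 m²
Unconfined: ΔV_u = Sy × A × Δh = 0.062 × 8.2 × 10^8 × 5.92 = 3.01 × 10^8 m³
Confined: ΔV_c = S × A × Δh = 6.7 × 10^-4 × 8.2 × 10^8 × 5.92 = 3.252 × 10^6 m³
Ratio = ΔV_u / ΔV_c = Sy / S = 0.062 / 6.7 × 10^-4 = 92.54

ΔV_u / ΔV_c ≈ 92.5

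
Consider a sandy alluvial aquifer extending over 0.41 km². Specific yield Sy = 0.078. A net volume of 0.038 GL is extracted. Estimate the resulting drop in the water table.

Δh ≈ 1.19 m

A = 0.41 km² = 4.1 × 10^5 m²
ΔV = 0.038 GL = 38000 m³
Δh = ΔV / (Sy × A) = 38000 m³ / (0.078 × 4.1 × 10^5 m²) = 1.188 m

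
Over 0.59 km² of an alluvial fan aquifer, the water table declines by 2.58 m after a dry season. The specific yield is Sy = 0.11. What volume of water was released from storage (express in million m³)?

ΔV ≈ 0.167 million m³

A = 0.59 km² = 5.9 × 10^5 m²
ΔV = Sy × A × Δh = 0.11 × 5.9 × 10^5 m² × 2.58 m = 1.674 × 10^5 m³
ΔV = 1.674 × 10^5 m³ = 0.1674 million m³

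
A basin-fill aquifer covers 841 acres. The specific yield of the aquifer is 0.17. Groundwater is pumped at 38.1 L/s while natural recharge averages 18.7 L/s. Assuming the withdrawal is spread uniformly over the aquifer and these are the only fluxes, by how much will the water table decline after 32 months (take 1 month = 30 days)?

A = 841 acres = 3.403 × 10^6 m²
Net abstraction = 38.1 − 18.7 = 19.4 L/s
Q_net = 19.4 L/s = 1676 m³/d
t = 32 months = 960 d
ΔV = Q × t = 1676 m³/d × 960 d = 1.609 × 10^6 m³
Δh = ΔV / (Sy × A) = 1.609 × 10^6 / (0.17 × 3.403 × 10^6) = 2.781 m

Δh ≈ 2.78 m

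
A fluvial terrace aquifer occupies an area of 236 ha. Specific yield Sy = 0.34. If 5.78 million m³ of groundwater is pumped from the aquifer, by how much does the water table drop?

A = 236 ha = 2.36 × 10^6 m²
ΔV = 5.78 million m³ = 5.78 × 10^6 m³
Δh = ΔV / (Sy × A) = 5.78 × 10^6 m³ / (0.34 × 2.36 × 10^6 m²) = 7.203 m

Δh ≈ 7.2 m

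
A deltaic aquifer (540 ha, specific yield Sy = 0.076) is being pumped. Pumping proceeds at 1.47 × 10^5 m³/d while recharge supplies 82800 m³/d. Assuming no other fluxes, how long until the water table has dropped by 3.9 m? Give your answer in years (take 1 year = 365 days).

t ≈ 0.0683 years

A = 540 ha = 5.4 × 10^6 m²
ΔV = Sy × A × Δh = 0.076 × 5.4 × 10^6 × 3.9 = 1.601 × 10^6 m³
Net withdrawal = 1.47 × 10^5 − 82800 = 64200 m³/d
t = ΔV / Q = 1.601 × 10^6 m³ / 64200 m³/d = 24.93 d
t = 24.93 d ≈ 0.0683 years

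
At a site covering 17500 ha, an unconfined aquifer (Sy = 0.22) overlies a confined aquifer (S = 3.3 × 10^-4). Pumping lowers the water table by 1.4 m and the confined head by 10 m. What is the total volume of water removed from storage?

ΔV ≈ 5.45 × 10^7 m³

A = 17500 ha = 1.75 × 10^8 m²
Unconfined: ΔV_u = Sy × A × Δh_u = 0.22 × 1.75 × 10^8 × 1.4 = 5.39 × 10^7 m³
Confined: ΔV_c = S × A × Δh_c = 3.3 × 10^-4 × 1.75 × 10^8 × 10 = 5.775 × 10^5 m³
Total ΔV = 5.39 × 10^7 + 5.775 × 10^5 = 5.448 × 10^7 m³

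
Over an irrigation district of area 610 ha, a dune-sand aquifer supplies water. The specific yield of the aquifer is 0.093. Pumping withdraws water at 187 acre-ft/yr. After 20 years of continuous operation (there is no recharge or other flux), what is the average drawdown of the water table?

Δh ≈ 8.13 m

A = 610 ha = 6.1 × 10^6 m²
Q = 187 acre-ft/yr = 631.9 m³/d
t = 20 years = 7300 d
ΔV = Q × t = 631.9 m³/d × 7300 d = 4.613 × 10^6 m³
Δh = ΔV / (Sy × A) = 4.613 × 10^6 / (0.093 × 6.1 × 10^6) = 8.132 m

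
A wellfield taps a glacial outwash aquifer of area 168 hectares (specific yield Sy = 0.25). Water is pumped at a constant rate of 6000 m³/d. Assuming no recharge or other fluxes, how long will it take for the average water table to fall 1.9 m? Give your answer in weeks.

A = 168 hectares = 1.68 × 10^6 m²
ΔV = Sy × A × Δh = 0.25 × 1.68 × 10^6 × 1.9 = 7.98 × 10^5 m³
t = ΔV / Q = 7.98 × 10^5 m³ / 6000 m³/d = 133 d
t = 133 d ≈ 19 weeks

t ≈ 19 weeks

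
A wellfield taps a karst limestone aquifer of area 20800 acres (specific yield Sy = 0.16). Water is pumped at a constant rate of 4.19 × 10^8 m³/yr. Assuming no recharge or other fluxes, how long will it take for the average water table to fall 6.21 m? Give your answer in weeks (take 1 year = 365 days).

A = 20800 acres = 8.417 × 10^7 m²
ΔV = Sy × A × Δh = 0.16 × 8.417 × 10^7 × 6.21 = 8.364 × 10^7 m³
Q = 4.19 × 10^8 m³/yr = 1.148 × 10^6 m³/d
t = ΔV / Q = 8.364 × 10^7 m³ / 1.148 × 10^6 m³/d = 72.86 d
t = 72.86 d ≈ 10.41 weeks

t ≈ 10.4 weeks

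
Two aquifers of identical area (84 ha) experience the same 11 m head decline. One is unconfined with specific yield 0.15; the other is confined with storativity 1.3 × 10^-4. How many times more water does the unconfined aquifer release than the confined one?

ΔV_u / ΔV_c ≈ 1150

A = 84 ha = 8.4 × 10^5 m²
Unconfined: ΔV_u = Sy × A × Δh = 0.15 × 8.4 × 10^5 × 11 = 1.386 × 10^6 m³
Confined: ΔV_c = S × A × Δh = 1.3 × 10^-4 × 8.4 × 10^5 × 11 = 1201 m³
Ratio = ΔV_u / ΔV_c = Sy / S = 0.15 / 1.3 × 10^-4 = 1154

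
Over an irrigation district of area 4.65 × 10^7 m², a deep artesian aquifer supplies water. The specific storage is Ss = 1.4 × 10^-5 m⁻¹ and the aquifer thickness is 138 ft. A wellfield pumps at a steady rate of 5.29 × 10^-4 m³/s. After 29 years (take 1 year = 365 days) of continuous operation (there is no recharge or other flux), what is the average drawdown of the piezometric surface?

Δh ≈ 17.7 m

b = 138 ft = 42.06 m
S = Ss × b = 1.4 × 10^-5 m⁻¹ × 42.06 m = 5.889 × 10^-4
Q = 5.29 × 10^-4 m³/s = 45.71 m³/d
t = 29 years = 10580 d
ΔV = Q × t = 45.71 m³/d × 10580 d = 4.838 × 10^5 m³
Δh = ΔV / (S × A) = 4.838 × 10^5 / (5.889 × 10^-4 × 4.65 × 10^7) = 17.67 m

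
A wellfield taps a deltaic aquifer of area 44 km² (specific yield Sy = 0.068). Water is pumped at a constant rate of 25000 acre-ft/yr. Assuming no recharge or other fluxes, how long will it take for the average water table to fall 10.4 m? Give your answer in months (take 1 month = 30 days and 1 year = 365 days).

A = 44 km² = 4.4 × 10^7 m²
ΔV = Sy × A × Δh = 0.068 × 4.4 × 10^7 × 10.4 = 3.112 × 10^7 m³
Q = 25000 acre-ft/yr = 84490 m³/d
t = ΔV / Q = 3.112 × 10^7 m³ / 84490 m³/d = 368.3 d
t = 368.3 d ≈ 12.28 months

t ≈ 12.3 months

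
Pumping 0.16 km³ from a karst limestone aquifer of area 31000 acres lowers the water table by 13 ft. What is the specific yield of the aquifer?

Sy ≈ 0.32

A = 31000 acres = 1.255 × 10^8 m²
Δh = 13 ft = 3.962 m
ΔV = 0.16 km³ = 1.6 × 10^8 m³
Sy = ΔV / (A × Δh) = 1.6 × 10^8 m³ / (1.255 × 10^8 m² × 3.962 m) = 0.3219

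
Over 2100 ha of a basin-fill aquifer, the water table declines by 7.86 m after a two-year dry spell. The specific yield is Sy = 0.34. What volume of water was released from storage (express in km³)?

A = 2100 ha = 2.1 × 10^7 m²
ΔV = Sy × A × Δh = 0.34 × 2.1 × 10^7 m² × 7.86 m = 5.612 × 10^7 m³
ΔV = 5.612 × 10^7 m³ = 0.05612 km³

ΔV ≈ 0.0561 km³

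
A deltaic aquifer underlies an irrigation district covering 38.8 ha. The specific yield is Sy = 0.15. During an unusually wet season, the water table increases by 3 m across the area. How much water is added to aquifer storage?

ΔV ≈ 1.75 × 10^5 m³

A = 38.8 ha = 3.88 × 10^5 m²
ΔV = Sy × A × Δh = 0.15 × 3.88 × 10^5 m² × 3 m = 1.746 × 10^5 m³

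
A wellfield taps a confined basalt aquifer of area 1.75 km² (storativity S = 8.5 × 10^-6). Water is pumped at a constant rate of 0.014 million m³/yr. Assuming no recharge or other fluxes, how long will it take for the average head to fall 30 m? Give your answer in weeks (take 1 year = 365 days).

A = 1.75 km² = 1.75 × 10^6 m²
ΔV = S × A × Δh = 8.5 × 10^-6 × 1.75 × 10^6 × 30 = 446.2 m³
Q = 0.014 million m³/yr = 38.36 m³/d
t = ΔV / Q = 446.2 m³ / 38.36 m³/d = 11.63 d
t = 11.63 d ≈ 1.662 weeks

t ≈ 1.66 weeks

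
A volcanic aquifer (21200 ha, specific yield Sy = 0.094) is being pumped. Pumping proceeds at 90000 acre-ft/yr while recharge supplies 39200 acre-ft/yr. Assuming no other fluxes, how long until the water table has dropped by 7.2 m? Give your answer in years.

A = 21200 ha = 2.12 × 10^8 m²
ΔV = Sy × A × Δh = 0.094 × 2.12 × 10^8 × 7.2 = 1.435 × 10^8 m³
Net withdrawal = 90000 − 39200 = 50800 acre-ft/yr = 1.717 × 10^5 m³/d
t = ΔV / Q = 1.435 × 10^8 m³ / 1.717 × 10^5 m³/d = 835.8 d
t = 835.8 d ≈ 2.29 years

t ≈ 2.29 years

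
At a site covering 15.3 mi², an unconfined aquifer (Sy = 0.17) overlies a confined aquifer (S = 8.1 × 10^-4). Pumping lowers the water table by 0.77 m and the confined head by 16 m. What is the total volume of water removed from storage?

ΔV ≈ 5.7 × 10^6 m³

A = 15.3 mi² = 3.963 × 10^7 m²
Unconfined: ΔV_u = Sy × A × Δh_u = 0.17 × 3.963 × 10^7 × 0.77 = 5.187 × 10^6 m³
Confined: ΔV_c = S × A × Δh_c = 8.1 × 10^-4 × 3.963 × 10^7 × 16 = 5.136 × 10^5 m³
Total ΔV = 5.187 × 10^6 + 5.136 × 10^5 = 5.701 × 10^6 m³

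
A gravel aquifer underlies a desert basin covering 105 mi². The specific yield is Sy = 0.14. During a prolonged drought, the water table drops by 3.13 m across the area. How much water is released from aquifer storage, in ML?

ΔV ≈ 1.19 × 10^5 ML

A = 105 mi² = 2.719 × 10^8 m²
ΔV = Sy × A × Δh = 0.14 × 2.719 × 10^8 m² × 3.13 m = 1.192 × 10^8 m³
ΔV = 1.192 × 10^8 m³ = 1.192 × 10^5 ML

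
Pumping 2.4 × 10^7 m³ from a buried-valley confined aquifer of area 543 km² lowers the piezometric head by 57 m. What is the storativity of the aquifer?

S ≈ 7.8 × 10^-4

A = 543 km² = 5.43 × 10^8 m²
S = ΔV / (A × Δh) = 2.4 × 10^7 m³ / (5.43 × 10^8 m² × 57 m) = 7.754 × 10^-4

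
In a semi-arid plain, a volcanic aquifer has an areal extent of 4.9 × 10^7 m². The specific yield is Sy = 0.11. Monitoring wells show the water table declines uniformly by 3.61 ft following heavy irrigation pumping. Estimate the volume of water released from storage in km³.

ΔV ≈ 0.00593 km³

Δh = 3.61 ft = 1.1 m
ΔV = Sy × A × Δh = 0.11 × 4.9 × 10^7 m² × 1.1 m = 5.931 × 10^6 m³
ΔV = 5.931 × 10^6 m³ = 0.005931 km³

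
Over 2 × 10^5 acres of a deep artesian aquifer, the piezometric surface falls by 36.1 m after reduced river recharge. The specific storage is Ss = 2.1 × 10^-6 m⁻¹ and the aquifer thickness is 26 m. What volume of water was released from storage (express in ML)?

ΔV ≈ 1600 ML

S = Ss × b = 2.1 × 10^-6 m⁻¹ × 26 m = 5.46 × 10^-5
A = 2 × 10^5 acres = 8.094 × 10^8 m²
ΔV = S × A × Δh = 5.46 × 10^-5 × 8.094 × 10^8 m² × 36.1 m = 1.595 × 10^6 m³
ΔV = 1.595 × 10^6 m³ = 1595 ML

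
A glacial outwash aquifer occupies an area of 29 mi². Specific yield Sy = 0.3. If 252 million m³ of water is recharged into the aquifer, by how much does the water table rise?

Δh ≈ 11.2 m

A = 29 mi² = 7.511 × 10^7 m²
ΔV = 252 million m³ = 2.52 × 10^8 m³
Δh = ΔV / (Sy × A) = 2.52 × 10^8 m³ / (0.3 × 7.511 × 10^7 m²) = 11.18 m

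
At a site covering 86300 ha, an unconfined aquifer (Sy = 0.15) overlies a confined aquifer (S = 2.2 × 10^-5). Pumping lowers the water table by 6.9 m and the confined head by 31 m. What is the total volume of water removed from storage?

ΔV ≈ 8.94 × 10^8 m³

A = 86300 ha = 8.63 × 10^8 m²
Unconfined: ΔV_u = Sy × A × Δh_u = 0.15 × 8.63 × 10^8 × 6.9 = 8.932 × 10^8 m³
Confined: ΔV_c = S × A × Δh_c = 2.2 × 10^-5 × 8.63 × 10^8 × 31 = 5.886 × 10^5 m³
Total ΔV = 8.932 × 10^8 + 5.886 × 10^5 = 8.938 × 10^8 m³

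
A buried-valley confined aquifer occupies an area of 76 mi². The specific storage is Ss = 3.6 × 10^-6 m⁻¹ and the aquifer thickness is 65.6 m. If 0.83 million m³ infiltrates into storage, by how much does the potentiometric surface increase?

S = Ss × b = 3.6 × 10^-6 m⁻¹ × 65.6 m = 2.362 × 10^-4
A = 76 mi² = 1.968 × 10^8 m²
ΔV = 0.83 million m³ = 8.3 × 10^5 m³
Δh = ΔV / (S × A) = 8.3 × 10^5 m³ / (2.362 × 10^-4 × 1.968 × 10^8 m²) = 17.86 m

Δh ≈ 17.9 m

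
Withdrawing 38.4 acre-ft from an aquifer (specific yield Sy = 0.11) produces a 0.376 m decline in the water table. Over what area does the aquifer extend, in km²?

A ≈ 1.15 km²

ΔV = 38.4 acre-ft = 47370 m³
A = ΔV / (Sy × Δh) = 47370 / (0.11 × 0.376) = 1.145 × 10^6 m²
A = 1.145 × 10^6 m² = 1.145 km²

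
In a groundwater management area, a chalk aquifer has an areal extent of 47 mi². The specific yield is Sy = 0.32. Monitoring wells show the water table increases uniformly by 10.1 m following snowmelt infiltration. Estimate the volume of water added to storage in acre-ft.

A = 47 mi² = 1.217 × 10^8 m²
ΔV = Sy × A × Δh = 0.32 × 1.217 × 10^8 m² × 10.1 m = 3.934 × 10^8 m³
ΔV = 3.934 × 10^8 m³ = 3.19 × 10^5 acre-ft

ΔV ≈ 3.19 × 10^5 acre-ft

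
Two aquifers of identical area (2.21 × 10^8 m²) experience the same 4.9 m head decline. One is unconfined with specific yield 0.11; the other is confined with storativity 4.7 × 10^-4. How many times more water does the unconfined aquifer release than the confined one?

ΔV_u / ΔV_c ≈ 234

Unconfined: ΔV_u = Sy × A × Δh = 0.11 × 2.21 × 10^8 × 4.9 = 1.191 × 10^8 m³
Confined: ΔV_c = S × A × Δh = 4.7 × 10^-4 × 2.21 × 10^8 × 4.9 = 5.09 × 10^5 m³
Ratio = ΔV_u / ΔV_c = Sy / S = 0.11 / 4.7 × 10^-4 = 234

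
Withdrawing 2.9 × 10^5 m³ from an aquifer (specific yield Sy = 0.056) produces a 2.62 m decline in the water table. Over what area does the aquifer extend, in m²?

A = ΔV / (Sy × Δh) = 2.9 × 10^5 / (0.056 × 2.62) = 1.977 × 10^6 m²

A ≈ 1.98 × 10^6 m²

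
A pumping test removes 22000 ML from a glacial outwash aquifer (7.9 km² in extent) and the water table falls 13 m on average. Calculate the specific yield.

Sy ≈ 0.21

A = 7.9 km² = 7.9 × 10^6 m²
ΔV = 22000 ML = 2.2 × 10^7 m³
Sy = ΔV / (A × Δh) = 2.2 × 10^7 m³ / (7.9 × 10^6 m² × 13 m) = 0.2142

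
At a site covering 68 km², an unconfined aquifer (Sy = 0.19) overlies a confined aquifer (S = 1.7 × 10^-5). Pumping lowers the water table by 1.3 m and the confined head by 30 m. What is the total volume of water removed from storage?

A = 68 km² = 6.8 × 10^7 m²
Unconfined: ΔV_u = Sy × A × Δh_u = 0.19 × 6.8 × 10^7 × 1.3 = 1.68 × 10^7 m³
Confined: ΔV_c = S × A × Δh_c = 1.7 × 10^-5 × 6.8 × 10^7 × 30 = 34680 m³
Total ΔV = 1.68 × 10^7 + 34680 = 1.683 × 10^7 m³

ΔV ≈ 1.68 × 10^7 m³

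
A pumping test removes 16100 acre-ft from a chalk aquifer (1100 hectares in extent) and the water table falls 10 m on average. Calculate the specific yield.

Sy ≈ 0.18

A = 1100 hectares = 1.1 × 10^7 m²
ΔV = 16100 acre-ft = 1.986 × 10^7 m³
Sy = ΔV / (A × Δh) = 1.986 × 10^7 m³ / (1.1 × 10^7 m² × 10 m) = 0.1805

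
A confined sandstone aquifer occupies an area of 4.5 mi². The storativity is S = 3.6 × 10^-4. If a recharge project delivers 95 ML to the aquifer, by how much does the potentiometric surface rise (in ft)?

Δh ≈ 74.3 ft

A = 4.5 mi² = 1.165 × 10^7 m²
ΔV = 95 ML = 95000 m³
Δh = ΔV / (S × A) = 95000 m³ / (3.6 × 10^-4 × 1.165 × 10^7 m²) = 22.64 m
Δh = 22.64 m = 74.28 ft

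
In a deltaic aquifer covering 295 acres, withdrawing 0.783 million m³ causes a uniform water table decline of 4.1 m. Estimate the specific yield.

Sy ≈ 0.16

A = 295 acres = 1.194 × 10^6 m²
ΔV = 0.783 million m³ = 7.83 × 10^5 m³
Sy = ΔV / (A × Δh) = 7.83 × 10^5 m³ / (1.194 × 10^6 m² × 4.1 m) = 0.16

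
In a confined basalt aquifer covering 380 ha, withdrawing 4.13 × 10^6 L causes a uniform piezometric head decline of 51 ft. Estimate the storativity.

S ≈ 7 × 10^-5

A = 380 ha = 3.8 × 10^6 m²
Δh = 51 ft = 15.54 m
ΔV = 4.13 × 10^6 L = 4130 m³
S = ΔV / (A × Δh) = 4130 m³ / (3.8 × 10^6 m² × 15.54 m) = 6.992 × 10^-5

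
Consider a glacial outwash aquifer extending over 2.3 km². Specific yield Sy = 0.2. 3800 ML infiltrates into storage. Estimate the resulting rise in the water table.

Δh ≈ 8.26 m

A = 2.3 km² = 2.3 × 10^6 m²
ΔV = 3800 ML = 3.8 × 10^6 m³
Δh = ΔV / (Sy × A) = 3.8 × 10^6 m³ / (0.2 × 2.3 × 10^6 m²) = 8.261 m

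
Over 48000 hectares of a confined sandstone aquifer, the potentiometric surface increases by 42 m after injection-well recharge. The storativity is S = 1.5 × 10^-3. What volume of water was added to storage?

A = 48000 hectares = 4.8 × 10^8 m²
ΔV = S × A × Δh = 0.0015 × 4.8 × 10^8 m² × 42 m = 3.024 × 10^7 m³

ΔV ≈ 3.02 × 10^7 m³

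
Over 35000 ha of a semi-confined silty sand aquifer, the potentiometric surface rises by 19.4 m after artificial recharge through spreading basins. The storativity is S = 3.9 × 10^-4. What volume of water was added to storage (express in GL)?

ΔV ≈ 2.65 GL

A = 35000 ha = 3.5 × 10^8 m²
ΔV = S × A × Δh = 3.9 × 10^-4 × 3.5 × 10^8 m² × 19.4 m = 2.648 × 10^6 m³
ΔV = 2.648 × 10^6 m³ = 2.648 GL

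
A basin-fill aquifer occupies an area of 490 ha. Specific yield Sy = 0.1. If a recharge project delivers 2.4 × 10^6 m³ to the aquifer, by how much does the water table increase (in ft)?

A = 490 ha = 4.9 × 10^6 m²
Δh = ΔV / (Sy × A) = 2.4 × 10^6 m³ / (0.1 × 4.9 × 10^6 m²) = 4.898 m
Δh = 4.898 m = 16.07 ft

Δh ≈ 16.1 ft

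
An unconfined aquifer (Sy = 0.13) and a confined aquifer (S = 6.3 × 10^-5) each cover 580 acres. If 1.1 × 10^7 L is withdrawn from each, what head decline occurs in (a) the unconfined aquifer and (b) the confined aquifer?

Δh_u ≈ 0.036 m; Δh_c ≈ 74.4 m

A = 580 acres = 2.347 × 10^6 m²
ΔV = 1.1 × 10^7 L = 11000 m³
Unconfined: Δh_u = ΔV/(Sy·A) = 11000/(0.13 × 2.347 × 10^6) = 0.03605 m
Confined: Δh_c = ΔV/(S·A) = 11000/(6.3 × 10^-5 × 2.347 × 10^6) = 74.39 m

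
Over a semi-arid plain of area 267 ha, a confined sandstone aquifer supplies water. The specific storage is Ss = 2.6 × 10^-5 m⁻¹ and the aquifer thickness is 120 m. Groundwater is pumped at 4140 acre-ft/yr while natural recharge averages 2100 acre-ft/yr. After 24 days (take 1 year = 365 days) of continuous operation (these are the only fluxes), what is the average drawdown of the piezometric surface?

Δh ≈ 19.9 m

S = Ss × b = 2.6 × 10^-5 m⁻¹ × 120 m = 3.12 × 10^-3
A = 267 ha = 2.67 × 10^6 m²
Net abstraction = 4140 − 2100 = 2040 acre-ft/yr
Q_net = 2040 acre-ft/yr = 6894 m³/d
ΔV = Q × t = 6894 m³/d × 24 d = 1.655 × 10^5 m³
Δh = ΔV / (S × A) = 1.655 × 10^5 / (0.00312 × 2.67 × 10^6) = 19.86 m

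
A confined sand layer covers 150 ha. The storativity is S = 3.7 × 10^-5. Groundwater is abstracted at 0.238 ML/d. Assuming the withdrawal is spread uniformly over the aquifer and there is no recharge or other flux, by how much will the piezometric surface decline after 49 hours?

A = 150 ha = 1.5 × 10^6 m²
Q = 0.238 ML/d = 238 m³/d
t = 49 hours = 2.042 d
ΔV = Q × t = 238 m³/d × 2.042 d = 485.9 m³
Δh = ΔV / (S × A) = 485.9 / (3.7 × 10^-5 × 1.5 × 10^6) = 8.755 m

Δh ≈ 8.76 m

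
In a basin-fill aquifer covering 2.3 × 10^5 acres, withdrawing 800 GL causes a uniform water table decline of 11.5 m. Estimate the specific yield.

Sy ≈ 0.075

A = 2.3 × 10^5 acres = 9.308 × 10^8 m²
ΔV = 800 GL = 8 × 10^8 m³
Sy = ΔV / (A × Δh) = 8 × 10^8 m³ / (9.308 × 10^8 m² × 11.5 m) = 0.07474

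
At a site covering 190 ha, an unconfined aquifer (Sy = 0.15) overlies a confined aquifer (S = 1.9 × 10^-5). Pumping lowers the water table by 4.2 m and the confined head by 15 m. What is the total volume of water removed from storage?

ΔV ≈ 1.2 × 10^6 m³

A = 190 ha = 1.9 × 10^6 m²
Unconfined: ΔV_u = Sy × A × Δh_u = 0.15 × 1.9 × 10^6 × 4.2 = 1.197 × 10^6 m³
Confined: ΔV_c = S × A × Δh_c = 1.9 × 10^-5 × 1.9 × 10^6 × 15 = 541.5 m³
Total ΔV = 1.197 × 10^6 + 541.5 = 1.198 × 10^6 m³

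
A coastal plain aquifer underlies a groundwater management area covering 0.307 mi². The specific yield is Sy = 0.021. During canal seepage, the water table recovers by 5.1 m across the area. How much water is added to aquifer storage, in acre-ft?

ΔV ≈ 69 acre-ft

A = 0.307 mi² = 7.951 × 10^5 m²
ΔV = Sy × A × Δh = 0.021 × 7.951 × 10^5 m² × 5.1 m = 85160 m³
ΔV = 85160 m³ = 69.04 acre-ft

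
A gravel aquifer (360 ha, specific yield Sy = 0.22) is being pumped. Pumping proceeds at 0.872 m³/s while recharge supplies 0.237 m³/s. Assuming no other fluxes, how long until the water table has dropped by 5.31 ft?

A = 360 ha = 3.6 × 10^6 m²
Δh = 5.31 ft = 1.618 m
ΔV = Sy × A × Δh = 0.22 × 3.6 × 10^6 × 1.618 = 1.282 × 10^6 m³
Net withdrawal = 0.872 − 0.237 = 0.635 m³/s = 54860 m³/d
t = ΔV / Q = 1.282 × 10^6 m³ / 54860 m³/d = 23.36 d

t ≈ 23.4 days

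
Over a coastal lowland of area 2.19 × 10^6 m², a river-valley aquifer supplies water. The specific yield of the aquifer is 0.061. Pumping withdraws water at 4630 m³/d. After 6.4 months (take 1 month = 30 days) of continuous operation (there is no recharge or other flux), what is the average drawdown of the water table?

t = 6.4 months = 192 d
ΔV = Q × t = 4630 m³/d × 192 d = 8.89 × 10^5 m³
Δh = ΔV / (Sy × A) = 8.89 × 10^5 / (0.061 × 2.19 × 10^6) = 6.654 m

Δh ≈ 6.65 m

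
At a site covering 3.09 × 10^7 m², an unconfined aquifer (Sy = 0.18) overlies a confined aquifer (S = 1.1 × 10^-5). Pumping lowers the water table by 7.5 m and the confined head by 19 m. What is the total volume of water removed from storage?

ΔV ≈ 4.17 × 10^7 m³

Unconfined: ΔV_u = Sy × A × Δh_u = 0.18 × 3.09 × 10^7 × 7.5 = 4.171 × 10^7 m³
Confined: ΔV_c = S × A × Δh_c = 1.1 × 10^-5 × 3.09 × 10^7 × 19 = 6458 m³
Total ΔV = 4.171 × 10^7 + 6458 = 4.172 × 10^7 m³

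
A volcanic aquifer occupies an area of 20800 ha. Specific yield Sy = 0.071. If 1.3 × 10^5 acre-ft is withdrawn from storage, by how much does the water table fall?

A = 20800 ha = 2.08 × 10^8 m²
ΔV = 1.3 × 10^5 acre-ft = 1.604 × 10^8 m³
Δh = ΔV / (Sy × A) = 1.604 × 10^8 m³ / (0.071 × 2.08 × 10^8 m²) = 10.86 m

Δh ≈ 10.9 m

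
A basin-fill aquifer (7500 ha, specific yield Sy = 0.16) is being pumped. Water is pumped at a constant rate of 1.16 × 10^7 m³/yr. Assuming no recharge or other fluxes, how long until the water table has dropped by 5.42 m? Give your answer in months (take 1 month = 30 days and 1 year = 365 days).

A = 7500 ha = 7.5 × 10^7 m²
ΔV = Sy × A × Δh = 0.16 × 7.5 × 10^7 × 5.42 = 6.504 × 10^7 m³
Q = 1.16 × 10^7 m³/yr = 31780 m³/d
t = ΔV / Q = 6.504 × 10^7 m³ / 31780 m³/d = 2047 d
t = 2047 d ≈ 68.22 months

t ≈ 68.2 months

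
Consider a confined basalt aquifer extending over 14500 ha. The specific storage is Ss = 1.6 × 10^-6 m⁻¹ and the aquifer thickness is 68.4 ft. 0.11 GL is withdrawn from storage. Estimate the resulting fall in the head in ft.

b = 68.4 ft = 20.85 m
S = Ss × b = 1.6 × 10^-6 m⁻¹ × 20.85 m = 3.336 × 10^-5
A = 14500 ha = 1.45 × 10^8 m²
ΔV = 0.11 GL = 1.1 × 10^5 m³
Δh = ΔV / (S × A) = 1.1 × 10^5 m³ / (3.336 × 10^-5 × 1.45 × 10^8 m²) = 22.74 m
Δh = 22.74 m = 74.61 ft

Δh ≈ 74.6 ft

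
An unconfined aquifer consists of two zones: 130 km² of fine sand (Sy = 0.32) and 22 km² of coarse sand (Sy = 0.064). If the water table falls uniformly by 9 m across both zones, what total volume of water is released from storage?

ΔV ≈ 3.87 × 10^8 m³

A₁ = 130 km² = 1.3 × 10^8 m²; A₂ = 22 km² = 2.2 × 10^7 m²
ΔV₁ = 0.32 × 1.3 × 10^8 × 9 = 3.744 × 10^8 m³
ΔV₂ = 0.064 × 2.2 × 10^7 × 9 = 1.267 × 10^7 m³
ΔV = ΔV₁ + ΔV₂ = 3.871 × 10^8 m³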